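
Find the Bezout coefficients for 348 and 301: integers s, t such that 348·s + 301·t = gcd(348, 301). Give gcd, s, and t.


Euclidean algorithm on (348, 301) — divide until remainder is 0:
  348 = 1 · 301 + 47
  301 = 6 · 47 + 19
  47 = 2 · 19 + 9
  19 = 2 · 9 + 1
  9 = 9 · 1 + 0
gcd(348, 301) = 1.
Track Bezout coefficients alongside the remainders: start with r₀ = 348 = a·1 + b·0 (s = 1, t = 0) and r₁ = 301 = a·0 + b·1 (s = 0, t = 1); each new remainder r_{k+1} = r_{k-1} − q_k·r_k inherits s_{k+1} = s_{k-1} − q_k·s_k, t_{k+1} = t_{k-1} − q_k·t_k, so r_k = a·s_k + b·t_k at every step:
  q = 1: r = 47, s = 1 − 1·0 = 1, t = 0 − 1·1 = -1  (check: 348·1 + 301·(-1) = 47)
  q = 6: r = 19, s = 0 − 6·1 = -6, t = 1 − 6·(-1) = 7  (check: 348·(-6) + 301·7 = 19)
  q = 2: r = 9, s = 1 − 2·(-6) = 13, t = -1 − 2·7 = -15  (check: 348·13 + 301·(-15) = 9)
  q = 2: r = 1, s = -6 − 2·13 = -32, t = 7 − 2·(-15) = 37  (check: 348·(-32) + 301·37 = 1)
The row with r = 1 (the gcd) gives the Bezout coefficients s = -32, t = 37.
Result: 348 · (-32) + 301 · (37) = 1.

gcd(348, 301) = 1; s = -32, t = 37 (check: 348·(-32) + 301·37 = 1).


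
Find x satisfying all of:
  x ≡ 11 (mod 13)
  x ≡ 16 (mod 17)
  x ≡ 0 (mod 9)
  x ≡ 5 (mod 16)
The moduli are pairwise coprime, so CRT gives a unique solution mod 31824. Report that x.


Product of moduli M = 13 · 17 · 9 · 16 = 31824.
Merge one congruence at a time:
  Start: x ≡ 11 (mod 13).
  Combine with x ≡ 16 (mod 17); new modulus lcm = 221.
    Write x = 11 + 13·t and substitute into x ≡ 16 (mod 17): 13·t ≡ 16 − 11 = 5 (mod 17).
    The inverse of 13 mod 17 is 4 (since 13·4 = 52 = 3·17 + 1), so t ≡ 4·5 = 20 ≡ 3 (mod 17).
    Then x = 11 + 13·3 = 50, valid modulo lcm(13, 17) = 221: x ≡ 50 (mod 221).
  Combine with x ≡ 0 (mod 9); new modulus lcm = 1989.
    Write x = 50 + 221·t and substitute into x ≡ 0 (mod 9): 221·t ≡ 0 − 50 = -50 (mod 9).
    Reduce coefficients mod 9: 5·t ≡ 4 (mod 9).
    The inverse of 5 mod 9 is 2 (since 5·2 = 10 = 1·9 + 1), so t ≡ 2·4 = 8 ≡ 8 (mod 9).
    Then x = 50 + 221·8 = 1818, valid modulo lcm(221, 9) = 1989: x ≡ 1818 (mod 1989).
  Combine with x ≡ 5 (mod 16); new modulus lcm = 31824.
    Write x = 1818 + 1989·t and substitute into x ≡ 5 (mod 16): 1989·t ≡ 5 − 1818 = -1813 (mod 16).
    Reduce coefficients mod 16: 5·t ≡ 11 (mod 16).
    The inverse of 5 mod 16 is 13 (since 5·13 = 65 = 4·16 + 1), so t ≡ 13·11 = 143 ≡ 15 (mod 16).
    Then x = 1818 + 1989·15 = 31653, valid modulo lcm(1989, 16) = 31824: x ≡ 31653 (mod 31824).
Verify against each original: 31653 mod 13 = 11, 31653 mod 17 = 16, 31653 mod 9 = 0, 31653 mod 16 = 5.

x ≡ 31653 (mod 31824).


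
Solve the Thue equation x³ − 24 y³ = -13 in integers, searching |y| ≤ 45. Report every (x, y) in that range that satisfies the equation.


The equation is x³ - 24y³ = -13. For fixed y, x³ = 24·y³ − 13, so a solution requires the RHS to be a perfect cube.
Strategy: iterate y from -45 to 45, compute RHS = 24·y³ − 13, and check whether it is a (positive or negative) perfect cube.
Check small values of y:
  y = 0: RHS = -13 is not a perfect cube.
  y = 1: RHS = 11 is not a perfect cube.
  y = -1: RHS = -37 is not a perfect cube.
  y = 2: RHS = 179 is not a perfect cube.
  y = -2: RHS = -205 is not a perfect cube.
  y = 3: RHS = 635 is not a perfect cube.
  y = -3: RHS = -661 is not a perfect cube.
Continuing the search up to |y| = 45 finds no solutions either.
No (x, y) in the scanned range satisfies the equation.

No integer solutions with |y| ≤ 45.


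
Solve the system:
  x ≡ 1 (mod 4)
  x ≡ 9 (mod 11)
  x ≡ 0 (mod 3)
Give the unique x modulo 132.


Moduli 4, 11, 3 are pairwise coprime; by CRT there is a unique solution modulo M = 4 · 11 · 3 = 132.
Solve pairwise, accumulating the modulus:
  Start with x ≡ 1 (mod 4).
  Combine with x ≡ 9 (mod 11): since gcd(4, 11) = 1, we get a unique residue mod 44.
    Write x = 1 + 4·t and substitute into x ≡ 9 (mod 11): 4·t ≡ 9 − 1 = 8 (mod 11).
    The inverse of 4 mod 11 is 3 (since 4·3 = 12 = 1·11 + 1), so t ≡ 3·8 = 24 ≡ 2 (mod 11).
    Then x = 1 + 4·2 = 9, valid modulo lcm(4, 11) = 44: x ≡ 9 (mod 44).
  Combine with x ≡ 0 (mod 3): since gcd(44, 3) = 1, we get a unique residue mod 132.
    Write x = 9 + 44·t and substitute into x ≡ 0 (mod 3): 44·t ≡ 0 − 9 = -9 (mod 3).
    Reduce coefficients mod 3: 2·t ≡ 0 (mod 3).
    The inverse of 2 mod 3 is 2 (since 2·2 = 4 = 1·3 + 1), so t ≡ 2·0 = 0 ≡ 0 (mod 3).
    Then x = 9 + 44·0 = 9, valid modulo lcm(44, 3) = 132: x ≡ 9 (mod 132).
Verify: 9 mod 4 = 1 ✓, 9 mod 11 = 9 ✓, 9 mod 3 = 0 ✓.

x ≡ 9 (mod 132).


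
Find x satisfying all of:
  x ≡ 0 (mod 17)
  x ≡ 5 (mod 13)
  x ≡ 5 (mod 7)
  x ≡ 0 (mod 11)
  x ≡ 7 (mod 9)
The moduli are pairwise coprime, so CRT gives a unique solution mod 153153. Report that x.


Product of moduli M = 17 · 13 · 7 · 11 · 9 = 153153.
Merge one congruence at a time:
  Start: x ≡ 0 (mod 17).
  Combine with x ≡ 5 (mod 13); new modulus lcm = 221.
    Write x = 0 + 17·t and substitute into x ≡ 5 (mod 13): 17·t ≡ 5 − 0 = 5 (mod 13).
    Reduce coefficients mod 13: 4·t ≡ 5 (mod 13).
    The inverse of 4 mod 13 is 10 (since 4·10 = 40 = 3·13 + 1), so t ≡ 10·5 = 50 ≡ 11 (mod 13).
    Then x = 0 + 17·11 = 187, valid modulo lcm(17, 13) = 221: x ≡ 187 (mod 221).
  Combine with x ≡ 5 (mod 7); new modulus lcm = 1547.
    Write x = 187 + 221·t and substitute into x ≡ 5 (mod 7): 221·t ≡ 5 − 187 = -182 (mod 7).
    Reduce coefficients mod 7: 4·t ≡ 0 (mod 7).
    The inverse of 4 mod 7 is 2 (since 4·2 = 8 = 1·7 + 1), so t ≡ 2·0 = 0 ≡ 0 (mod 7).
    Then x = 187 + 221·0 = 187, valid modulo lcm(221, 7) = 1547: x ≡ 187 (mod 1547).
  Combine with x ≡ 0 (mod 11); new modulus lcm = 17017.
    Write x = 187 + 1547·t and substitute into x ≡ 0 (mod 11): 1547·t ≡ 0 − 187 = -187 (mod 11).
    Reduce coefficients mod 11: 7·t ≡ 0 (mod 11).
    The inverse of 7 mod 11 is 8 (since 7·8 = 56 = 5·11 + 1), so t ≡ 8·0 = 0 ≡ 0 (mod 11).
    Then x = 187 + 1547·0 = 187, valid modulo lcm(1547, 11) = 17017: x ≡ 187 (mod 17017).
  Combine with x ≡ 7 (mod 9); new modulus lcm = 153153.
    Write x = 187 + 17017·t and substitute into x ≡ 7 (mod 9): 17017·t ≡ 7 − 187 = -180 (mod 9).
    Reduce coefficients mod 9: 7·t ≡ 0 (mod 9).
    The inverse of 7 mod 9 is 4 (since 7·4 = 28 = 3·9 + 1), so t ≡ 4·0 = 0 ≡ 0 (mod 9).
    Then x = 187 + 17017·0 = 187, valid modulo lcm(17017, 9) = 153153: x ≡ 187 (mod 153153).
Verify against each original: 187 mod 17 = 0, 187 mod 13 = 5, 187 mod 7 = 5, 187 mod 11 = 0, 187 mod 9 = 7.

x ≡ 187 (mod 153153).


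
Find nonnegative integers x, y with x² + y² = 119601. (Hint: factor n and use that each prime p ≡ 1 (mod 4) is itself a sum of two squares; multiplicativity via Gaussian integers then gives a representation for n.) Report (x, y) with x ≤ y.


Step 1: Factor n = 119601 = 3^2 · 97 · 137.
Step 2: Check the mod-4 condition on each prime factor: 3 ≡ 3 (mod 4), exponent 2 (must be even); 97 ≡ 1 (mod 4), exponent 1; 137 ≡ 1 (mod 4), exponent 1.
All primes ≡ 3 (mod 4) appear to even exponent (or don't appear), so by the two-squares theorem n IS expressible as a sum of two squares.
Step 3: Build a representation. Group n = k² · m with k = 3 and m = 97 · 137 = 13289 (a product of primes ≡ 1 (mod 4)); a representation of m scales to one of n via (k·x)² + (k·y)² = k²(x² + y²). Each prime p ≡ 1 (mod 4) is itself a sum of two squares; find a² by testing p − a² for a perfect square:
  97: 97 − 1² = 96, 97 − 2² = 93, 97 − 3² = 88, 97 − 4² = 81 = 9² ⇒ 97 = 4² + 9².
  137: 137 − 1² = 136, 137 − 2² = 133, 137 − 3² = 128, 137 − 4² = 121 = 11² ⇒ 137 = 4² + 11².
  Combine using the Brahmagupta–Fibonacci identity (a² + b²)(c² + d²) = (ac − bd)² + (ad + bc)² = (ac + bd)² + (ad − bc)²:
  97 · 137 = 13289: from (4² + 9²)(4² + 11²), take (4·4 − 9·11, 4·11 + 9·4) = (16 − 99, 44 + 36) = (-83, 80); dropping signs (only squares matter) gives (83, 80); check 83² + 80² = 6889 + 6400 = 13289 ✓.
  Scale by k = 3: (3·83, 3·80) = (249, 240).
Step 4: Order so x ≤ y and verify: 240² + 249² = 57600 + 62001 = 119601 = n. ✓

n = 119601 = 240² + 249² (one valid representation with x ≤ y).


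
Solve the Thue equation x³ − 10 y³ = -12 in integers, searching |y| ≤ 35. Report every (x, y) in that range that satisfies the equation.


The equation is x³ - 10y³ = -12. For fixed y, x³ = 10·y³ − 12, so a solution requires the RHS to be a perfect cube.
Strategy: iterate y from -35 to 35, compute RHS = 10·y³ − 12, and check whether it is a (positive or negative) perfect cube.
Check small values of y:
  y = 0: RHS = -12 is not a perfect cube.
  y = 1: RHS = -2 is not a perfect cube.
  y = -1: RHS = -22 is not a perfect cube.
  y = 2: RHS = 68 is not a perfect cube.
  y = -2: RHS = -92 is not a perfect cube.
  y = 3: RHS = 258 is not a perfect cube.
  y = -3: RHS = -282 is not a perfect cube.
Continuing the search up to |y| = 35 finds no solutions either.
No (x, y) in the scanned range satisfies the equation.

No integer solutions with |y| ≤ 35.


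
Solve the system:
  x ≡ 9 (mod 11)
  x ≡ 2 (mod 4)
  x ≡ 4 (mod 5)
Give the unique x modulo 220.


Moduli 11, 4, 5 are pairwise coprime; by CRT there is a unique solution modulo M = 11 · 4 · 5 = 220.
Solve pairwise, accumulating the modulus:
  Start with x ≡ 9 (mod 11).
  Combine with x ≡ 2 (mod 4): since gcd(11, 4) = 1, we get a unique residue mod 44.
    Write x = 9 + 11·t and substitute into x ≡ 2 (mod 4): 11·t ≡ 2 − 9 = -7 (mod 4).
    Reduce coefficients mod 4: 3·t ≡ 1 (mod 4).
    The inverse of 3 mod 4 is 3 (since 3·3 = 9 = 2·4 + 1), so t ≡ 3·1 = 3 ≡ 3 (mod 4).
    Then x = 9 + 11·3 = 42, valid modulo lcm(11, 4) = 44: x ≡ 42 (mod 44).
  Combine with x ≡ 4 (mod 5): since gcd(44, 5) = 1, we get a unique residue mod 220.
    Write x = 42 + 44·t and substitute into x ≡ 4 (mod 5): 44·t ≡ 4 − 42 = -38 (mod 5).
    Reduce coefficients mod 5: 4·t ≡ 2 (mod 5).
    The inverse of 4 mod 5 is 4 (since 4·4 = 16 = 3·5 + 1), so t ≡ 4·2 = 8 ≡ 3 (mod 5).
    Then x = 42 + 44·3 = 174, valid modulo lcm(44, 5) = 220: x ≡ 174 (mod 220).
Verify: 174 mod 11 = 9 ✓, 174 mod 4 = 2 ✓, 174 mod 5 = 4 ✓.

x ≡ 174 (mod 220).


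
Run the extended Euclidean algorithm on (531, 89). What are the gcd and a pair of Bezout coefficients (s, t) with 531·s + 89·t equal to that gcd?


Euclidean algorithm on (531, 89) — divide until remainder is 0:
  531 = 5 · 89 + 86
  89 = 1 · 86 + 3
  86 = 28 · 3 + 2
  3 = 1 · 2 + 1
  2 = 2 · 1 + 0
gcd(531, 89) = 1.
Track Bezout coefficients alongside the remainders: start with r₀ = 531 = a·1 + b·0 (s = 1, t = 0) and r₁ = 89 = a·0 + b·1 (s = 0, t = 1); each new remainder r_{k+1} = r_{k-1} − q_k·r_k inherits s_{k+1} = s_{k-1} − q_k·s_k, t_{k+1} = t_{k-1} − q_k·t_k, so r_k = a·s_k + b·t_k at every step:
  q = 5: r = 86, s = 1 − 5·0 = 1, t = 0 − 5·1 = -5  (check: 531·1 + 89·(-5) = 86)
  q = 1: r = 3, s = 0 − 1·1 = -1, t = 1 − 1·(-5) = 6  (check: 531·(-1) + 89·6 = 3)
  q = 28: r = 2, s = 1 − 28·(-1) = 29, t = -5 − 28·6 = -173  (check: 531·29 + 89·(-173) = 2)
  q = 1: r = 1, s = -1 − 1·29 = -30, t = 6 − 1·(-173) = 179  (check: 531·(-30) + 89·179 = 1)
The row with r = 1 (the gcd) gives the Bezout coefficients s = -30, t = 179.
Result: 531 · (-30) + 89 · (179) = 1.

gcd(531, 89) = 1; s = -30, t = 179 (check: 531·(-30) + 89·179 = 1).


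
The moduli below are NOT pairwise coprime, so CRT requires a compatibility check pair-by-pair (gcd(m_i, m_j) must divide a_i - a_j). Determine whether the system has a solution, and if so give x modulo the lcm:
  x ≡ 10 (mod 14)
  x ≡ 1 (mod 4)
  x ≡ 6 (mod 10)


Moduli 14, 4, 10 are not pairwise coprime, so CRT works modulo lcm(m_i) when all pairwise compatibility conditions hold.
Pairwise compatibility: gcd(m_i, m_j) must divide a_i - a_j for every pair.
Merge one congruence at a time:
  Start: x ≡ 10 (mod 14).
  Combine with x ≡ 1 (mod 4): gcd(14, 4) = 2, and 1 - 10 = -9 is NOT divisible by 2.
    ⇒ system is inconsistent (no integer solution).

No solution (the system is inconsistent).


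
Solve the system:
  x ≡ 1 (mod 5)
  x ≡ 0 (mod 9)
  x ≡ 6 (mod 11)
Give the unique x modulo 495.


Moduli 5, 9, 11 are pairwise coprime; by CRT there is a unique solution modulo M = 5 · 9 · 11 = 495.
Solve pairwise, accumulating the modulus:
  Start with x ≡ 1 (mod 5).
  Combine with x ≡ 0 (mod 9): since gcd(5, 9) = 1, we get a unique residue mod 45.
    Write x = 1 + 5·t and substitute into x ≡ 0 (mod 9): 5·t ≡ 0 − 1 = -1 (mod 9).
    Reduce coefficients mod 9: 5·t ≡ 8 (mod 9).
    The inverse of 5 mod 9 is 2 (since 5·2 = 10 = 1·9 + 1), so t ≡ 2·8 = 16 ≡ 7 (mod 9).
    Then x = 1 + 5·7 = 36, valid modulo lcm(5, 9) = 45: x ≡ 36 (mod 45).
  Combine with x ≡ 6 (mod 11): since gcd(45, 11) = 1, we get a unique residue mod 495.
    Write x = 36 + 45·t and substitute into x ≡ 6 (mod 11): 45·t ≡ 6 − 36 = -30 (mod 11).
    Reduce coefficients mod 11: 1·t ≡ 3 (mod 11).
    So t ≡ 3 (mod 11).
    Then x = 36 + 45·3 = 171, valid modulo lcm(45, 11) = 495: x ≡ 171 (mod 495).
Verify: 171 mod 5 = 1 ✓, 171 mod 9 = 0 ✓, 171 mod 11 = 6 ✓.

x ≡ 171 (mod 495).


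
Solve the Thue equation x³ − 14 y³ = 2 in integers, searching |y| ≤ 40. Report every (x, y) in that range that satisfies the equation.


The equation is x³ - 14y³ = 2. For fixed y, x³ = 14·y³ + 2, so a solution requires the RHS to be a perfect cube.
Strategy: iterate y from -40 to 40, compute RHS = 14·y³ + 2, and check whether it is a (positive or negative) perfect cube.
Check small values of y:
  y = 0: RHS = 2 is not a perfect cube.
  y = 1: RHS = 16 is not a perfect cube.
  y = -1: RHS = -12 is not a perfect cube.
  y = 2: RHS = 114 is not a perfect cube.
  y = -2: RHS = -110 is not a perfect cube.
  y = 3: RHS = 380 is not a perfect cube.
  y = -3: RHS = -376 is not a perfect cube.
Continuing the search up to |y| = 40 finds no solutions either.
No (x, y) in the scanned range satisfies the equation.

No integer solutions with |y| ≤ 40.


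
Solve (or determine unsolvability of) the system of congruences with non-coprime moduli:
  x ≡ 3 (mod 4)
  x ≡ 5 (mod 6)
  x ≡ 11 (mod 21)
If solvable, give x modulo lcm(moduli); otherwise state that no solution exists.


Moduli 4, 6, 21 are not pairwise coprime, so CRT works modulo lcm(m_i) when all pairwise compatibility conditions hold.
Pairwise compatibility: gcd(m_i, m_j) must divide a_i - a_j for every pair.
Merge one congruence at a time:
  Start: x ≡ 3 (mod 4).
  Combine with x ≡ 5 (mod 6): gcd(4, 6) = 2; 5 - 3 = 2, which IS divisible by 2, so compatible.
    Write x = 3 + 4·t and substitute into x ≡ 5 (mod 6): 4·t ≡ 5 − 3 = 2 (mod 6).
    Divide the congruence (and modulus) by g = 2: 2·t ≡ 1 (mod 3).
    The inverse of 2 mod 3 is 2 (since 2·2 = 4 = 1·3 + 1), so t ≡ 2·1 = 2 ≡ 2 (mod 3).
    Then x = 3 + 4·2 = 11, valid modulo lcm(4, 6) = 12: x ≡ 11 (mod 12).
  Combine with x ≡ 11 (mod 21): gcd(12, 21) = 3; 11 - 11 = 0, which IS divisible by 3, so compatible.
    Write x = 11 + 12·t and substitute into x ≡ 11 (mod 21): 12·t ≡ 11 − 11 = 0 (mod 21).
    Divide the congruence (and modulus) by g = 3: 4·t ≡ 0 (mod 7).
    The inverse of 4 mod 7 is 2 (since 4·2 = 8 = 1·7 + 1), so t ≡ 2·0 = 0 ≡ 0 (mod 7).
    Then x = 11 + 12·0 = 11, valid modulo lcm(12, 21) = 84: x ≡ 11 (mod 84).
Verify: 11 mod 4 = 3, 11 mod 6 = 5, 11 mod 21 = 11.

x ≡ 11 (mod 84).


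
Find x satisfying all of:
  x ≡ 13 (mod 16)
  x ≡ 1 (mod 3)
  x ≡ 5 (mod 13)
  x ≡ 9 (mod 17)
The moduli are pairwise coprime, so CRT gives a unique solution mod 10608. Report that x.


Product of moduli M = 16 · 3 · 13 · 17 = 10608.
Merge one congruence at a time:
  Start: x ≡ 13 (mod 16).
  Combine with x ≡ 1 (mod 3); new modulus lcm = 48.
    Write x = 13 + 16·t and substitute into x ≡ 1 (mod 3): 16·t ≡ 1 − 13 = -12 (mod 3).
    Reduce coefficients mod 3: 1·t ≡ 0 (mod 3).
    So t ≡ 0 (mod 3).
    Then x = 13 + 16·0 = 13, valid modulo lcm(16, 3) = 48: x ≡ 13 (mod 48).
  Combine with x ≡ 5 (mod 13); new modulus lcm = 624.
    Write x = 13 + 48·t and substitute into x ≡ 5 (mod 13): 48·t ≡ 5 − 13 = -8 (mod 13).
    Reduce coefficients mod 13: 9·t ≡ 5 (mod 13).
    The inverse of 9 mod 13 is 3 (since 9·3 = 27 = 2·13 + 1), so t ≡ 3·5 = 15 ≡ 2 (mod 13).
    Then x = 13 + 48·2 = 109, valid modulo lcm(48, 13) = 624: x ≡ 109 (mod 624).
  Combine with x ≡ 9 (mod 17); new modulus lcm = 10608.
    Write x = 109 + 624·t and substitute into x ≡ 9 (mod 17): 624·t ≡ 9 − 109 = -100 (mod 17).
    Reduce coefficients mod 17: 12·t ≡ 2 (mod 17).
    The inverse of 12 mod 17 is 10 (since 12·10 = 120 = 7·17 + 1), so t ≡ 10·2 = 20 ≡ 3 (mod 17).
    Then x = 109 + 624·3 = 1981, valid modulo lcm(624, 17) = 10608: x ≡ 1981 (mod 10608).
Verify against each original: 1981 mod 16 = 13, 1981 mod 3 = 1, 1981 mod 13 = 5, 1981 mod 17 = 9.

x ≡ 1981 (mod 10608).


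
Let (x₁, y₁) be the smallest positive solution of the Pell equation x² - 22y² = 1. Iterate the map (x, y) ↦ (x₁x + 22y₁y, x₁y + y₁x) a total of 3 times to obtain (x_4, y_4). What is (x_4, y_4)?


Step 1: Find the fundamental solution (x₁, y₁) of x² - 22y² = 1.
  Expand √22 as a continued fraction. a₀ = ⌊√22⌋ = 4; iterate m_{k+1} = d_k·a_k − m_k, d_{k+1} = (22 − m_{k+1}²)/d_k, a_{k+1} = ⌊(a₀ + m_{k+1})/d_{k+1}⌋ (starting m₀ = 0, d₀ = 1), with convergents p_k = a_k·p_{k-1} + p_{k-2}, q_k = a_k·q_{k-1} + q_{k-2} (p₋₁ = 1, q₋₁ = 0):
  k = 0: a₀ = 4; p₀/q₀ = 4/1; p₀² − 22·q₀² = 16 − 22 = -6.
  k = 1: m = 4, d = 6, a = ⌊(4 + 4)/6⌋ = 1; p/q = (1·4 + 1)/(1·1 + 0) = 5/1; p² − 22·q² = 25 − 22 = 3.
  k = 2: m = 2, d = 3, a = ⌊(4 + 2)/3⌋ = 2; p/q = (2·5 + 4)/(2·1 + 1) = 14/3; p² − 22·q² = 196 − 198 = -2.
  k = 3: m = 4, d = 2, a = ⌊(4 + 4)/2⌋ = 4; p/q = (4·14 + 5)/(4·3 + 1) = 61/13; p² − 22·q² = 3721 − 3718 = 3.
  k = 4: m = 4, d = 3, a = ⌊(4 + 4)/3⌋ = 2; p/q = (2·61 + 14)/(2·13 + 3) = 136/29; p² − 22·q² = 18496 − 18502 = -6.
  k = 5: m = 2, d = 6, a = ⌊(4 + 2)/6⌋ = 1; p/q = (1·136 + 61)/(1·29 + 13) = 197/42; p² − 22·q² = 38809 − 38808 = 1.
  The first convergent with p² − 22·q² = 1 gives the fundamental solution (x₁, y₁) = (197, 42).
Step 2: Apply the recurrence (x_{n+1}, y_{n+1}) = (x₁x_n + 22y₁y_n, x₁y_n + y₁x_n) repeatedly.
  From (x_1, y_1) = (197, 42): x_2 = 197·197 + 22·42·42 = 77617; y_2 = 197·42 + 42·197 = 16548.
  From (x_2, y_2) = (77617, 16548): x_3 = 197·77617 + 22·42·16548 = 30580901; y_3 = 197·16548 + 42·77617 = 6519870.
  From (x_3, y_3) = (30580901, 6519870): x_4 = 197·30580901 + 22·42·6519870 = 12048797377; y_4 = 197·6519870 + 42·30580901 = 2568812232.
Step 3: Verify x_4² - 22·y_4² = 145173518232002080129 - 145173518232002080128 = 1 (should be 1). ✓

(x_1, y_1) = (197, 42); (x_4, y_4) = (12048797377, 2568812232).


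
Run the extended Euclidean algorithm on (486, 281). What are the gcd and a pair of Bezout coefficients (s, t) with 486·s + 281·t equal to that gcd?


Euclidean algorithm on (486, 281) — divide until remainder is 0:
  486 = 1 · 281 + 205
  281 = 1 · 205 + 76
  205 = 2 · 76 + 53
  76 = 1 · 53 + 23
  53 = 2 · 23 + 7
  23 = 3 · 7 + 2
  7 = 3 · 2 + 1
  2 = 2 · 1 + 0
gcd(486, 281) = 1.
Track Bezout coefficients alongside the remainders: start with r₀ = 486 = a·1 + b·0 (s = 1, t = 0) and r₁ = 281 = a·0 + b·1 (s = 0, t = 1); each new remainder r_{k+1} = r_{k-1} − q_k·r_k inherits s_{k+1} = s_{k-1} − q_k·s_k, t_{k+1} = t_{k-1} − q_k·t_k, so r_k = a·s_k + b·t_k at every step:
  q = 1: r = 205, s = 1 − 1·0 = 1, t = 0 − 1·1 = -1  (check: 486·1 + 281·(-1) = 205)
  q = 1: r = 76, s = 0 − 1·1 = -1, t = 1 − 1·(-1) = 2  (check: 486·(-1) + 281·2 = 76)
  q = 2: r = 53, s = 1 − 2·(-1) = 3, t = -1 − 2·2 = -5  (check: 486·3 + 281·(-5) = 53)
  q = 1: r = 23, s = -1 − 1·3 = -4, t = 2 − 1·(-5) = 7  (check: 486·(-4) + 281·7 = 23)
  q = 2: r = 7, s = 3 − 2·(-4) = 11, t = -5 − 2·7 = -19  (check: 486·11 + 281·(-19) = 7)
  q = 3: r = 2, s = -4 − 3·11 = -37, t = 7 − 3·(-19) = 64  (check: 486·(-37) + 281·64 = 2)
  q = 3: r = 1, s = 11 − 3·(-37) = 122, t = -19 − 3·64 = -211  (check: 486·122 + 281·(-211) = 1)
The row with r = 1 (the gcd) gives the Bezout coefficients s = 122, t = -211.
Result: 486 · (122) + 281 · (-211) = 1.

gcd(486, 281) = 1; s = 122, t = -211 (check: 486·122 + 281·(-211) = 1).


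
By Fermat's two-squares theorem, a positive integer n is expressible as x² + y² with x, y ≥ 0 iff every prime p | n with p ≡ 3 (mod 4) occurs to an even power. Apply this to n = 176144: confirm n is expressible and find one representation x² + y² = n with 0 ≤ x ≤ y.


Step 1: Factor n = 176144 = 2^4 · 101 · 109.
Step 2: Check the mod-4 condition on each prime factor: 2 = 2 (special); 101 ≡ 1 (mod 4), exponent 1; 109 ≡ 1 (mod 4), exponent 1.
All primes ≡ 3 (mod 4) appear to even exponent (or don't appear), so by the two-squares theorem n IS expressible as a sum of two squares.
Step 3: Build a representation. Group n = k² · m with k = 4 and m = 101 · 109 = 11009 (a product of primes ≡ 1 (mod 4)); a representation of m scales to one of n via (k·x)² + (k·y)² = k²(x² + y²). Each prime p ≡ 1 (mod 4) is itself a sum of two squares; find a² by testing p − a² for a perfect square:
  101: 101 − 1² = 100 = 10² ⇒ 101 = 1² + 10².
  109: 109 − 1² = 108, 109 − 2² = 105, 109 − 3² = 100 = 10² ⇒ 109 = 3² + 10².
  Combine using the Brahmagupta–Fibonacci identity (a² + b²)(c² + d²) = (ac − bd)² + (ad + bc)² = (ac + bd)² + (ad − bc)²:
  101 · 109 = 11009: from (1² + 10²)(3² + 10²), take (1·3 − 10·10, 1·10 + 10·3) = (3 − 100, 10 + 30) = (-97, 40); dropping signs (only squares matter) gives (97, 40); check 97² + 40² = 9409 + 1600 = 11009 ✓.
  Scale by k = 4: (4·97, 4·40) = (388, 160).
Step 4: Order so x ≤ y and verify: 160² + 388² = 25600 + 150544 = 176144 = n. ✓

n = 176144 = 160² + 388² (one valid representation with x ≤ y).


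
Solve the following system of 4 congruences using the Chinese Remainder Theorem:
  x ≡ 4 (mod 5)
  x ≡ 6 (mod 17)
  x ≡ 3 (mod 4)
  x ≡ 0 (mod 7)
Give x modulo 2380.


Product of moduli M = 5 · 17 · 4 · 7 = 2380.
Merge one congruence at a time:
  Start: x ≡ 4 (mod 5).
  Combine with x ≡ 6 (mod 17); new modulus lcm = 85.
    Write x = 4 + 5·t and substitute into x ≡ 6 (mod 17): 5·t ≡ 6 − 4 = 2 (mod 17).
    The inverse of 5 mod 17 is 7 (since 5·7 = 35 = 2·17 + 1), so t ≡ 7·2 = 14 ≡ 14 (mod 17).
    Then x = 4 + 5·14 = 74, valid modulo lcm(5, 17) = 85: x ≡ 74 (mod 85).
  Combine with x ≡ 3 (mod 4); new modulus lcm = 340.
    Write x = 74 + 85·t and substitute into x ≡ 3 (mod 4): 85·t ≡ 3 − 74 = -71 (mod 4).
    Reduce coefficients mod 4: 1·t ≡ 1 (mod 4).
    So t ≡ 1 (mod 4).
    Then x = 74 + 85·1 = 159, valid modulo lcm(85, 4) = 340: x ≡ 159 (mod 340).
  Combine with x ≡ 0 (mod 7); new modulus lcm = 2380.
    Write x = 159 + 340·t and substitute into x ≡ 0 (mod 7): 340·t ≡ 0 − 159 = -159 (mod 7).
    Reduce coefficients mod 7: 4·t ≡ 2 (mod 7).
    The inverse of 4 mod 7 is 2 (since 4·2 = 8 = 1·7 + 1), so t ≡ 2·2 = 4 ≡ 4 (mod 7).
    Then x = 159 + 340·4 = 1519, valid modulo lcm(340, 7) = 2380: x ≡ 1519 (mod 2380).
Verify against each original: 1519 mod 5 = 4, 1519 mod 17 = 6, 1519 mod 4 = 3, 1519 mod 7 = 0.

x ≡ 1519 (mod 2380).


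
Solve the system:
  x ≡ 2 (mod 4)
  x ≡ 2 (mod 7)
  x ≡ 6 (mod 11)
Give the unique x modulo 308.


Moduli 4, 7, 11 are pairwise coprime; by CRT there is a unique solution modulo M = 4 · 7 · 11 = 308.
Solve pairwise, accumulating the modulus:
  Start with x ≡ 2 (mod 4).
  Combine with x ≡ 2 (mod 7): since gcd(4, 7) = 1, we get a unique residue mod 28.
    Write x = 2 + 4·t and substitute into x ≡ 2 (mod 7): 4·t ≡ 2 − 2 = 0 (mod 7).
    The inverse of 4 mod 7 is 2 (since 4·2 = 8 = 1·7 + 1), so t ≡ 2·0 = 0 ≡ 0 (mod 7).
    Then x = 2 + 4·0 = 2, valid modulo lcm(4, 7) = 28: x ≡ 2 (mod 28).
  Combine with x ≡ 6 (mod 11): since gcd(28, 11) = 1, we get a unique residue mod 308.
    Write x = 2 + 28·t and substitute into x ≡ 6 (mod 11): 28·t ≡ 6 − 2 = 4 (mod 11).
    Reduce coefficients mod 11: 6·t ≡ 4 (mod 11).
    The inverse of 6 mod 11 is 2 (since 6·2 = 12 = 1·11 + 1), so t ≡ 2·4 = 8 ≡ 8 (mod 11).
    Then x = 2 + 28·8 = 226, valid modulo lcm(28, 11) = 308: x ≡ 226 (mod 308).
Verify: 226 mod 4 = 2 ✓, 226 mod 7 = 2 ✓, 226 mod 11 = 6 ✓.

x ≡ 226 (mod 308).


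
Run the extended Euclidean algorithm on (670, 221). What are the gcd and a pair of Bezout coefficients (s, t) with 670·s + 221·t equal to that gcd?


Euclidean algorithm on (670, 221) — divide until remainder is 0:
  670 = 3 · 221 + 7
  221 = 31 · 7 + 4
  7 = 1 · 4 + 3
  4 = 1 · 3 + 1
  3 = 3 · 1 + 0
gcd(670, 221) = 1.
Track Bezout coefficients alongside the remainders: start with r₀ = 670 = a·1 + b·0 (s = 1, t = 0) and r₁ = 221 = a·0 + b·1 (s = 0, t = 1); each new remainder r_{k+1} = r_{k-1} − q_k·r_k inherits s_{k+1} = s_{k-1} − q_k·s_k, t_{k+1} = t_{k-1} − q_k·t_k, so r_k = a·s_k + b·t_k at every step:
  q = 3: r = 7, s = 1 − 3·0 = 1, t = 0 − 3·1 = -3  (check: 670·1 + 221·(-3) = 7)
  q = 31: r = 4, s = 0 − 31·1 = -31, t = 1 − 31·(-3) = 94  (check: 670·(-31) + 221·94 = 4)
  q = 1: r = 3, s = 1 − 1·(-31) = 32, t = -3 − 1·94 = -97  (check: 670·32 + 221·(-97) = 3)
  q = 1: r = 1, s = -31 − 1·32 = -63, t = 94 − 1·(-97) = 191  (check: 670·(-63) + 221·191 = 1)
The row with r = 1 (the gcd) gives the Bezout coefficients s = -63, t = 191.
Result: 670 · (-63) + 221 · (191) = 1.

gcd(670, 221) = 1; s = -63, t = 191 (check: 670·(-63) + 221·191 = 1).


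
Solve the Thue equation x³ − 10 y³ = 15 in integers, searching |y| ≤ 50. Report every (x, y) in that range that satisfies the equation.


The equation is x³ - 10y³ = 15. For fixed y, x³ = 10·y³ + 15, so a solution requires the RHS to be a perfect cube.
Strategy: iterate y from -50 to 50, compute RHS = 10·y³ + 15, and check whether it is a (positive or negative) perfect cube.
Check small values of y:
  y = 0: RHS = 15 is not a perfect cube.
  y = 1: RHS = 25 is not a perfect cube.
  y = -1: RHS = 5 is not a perfect cube.
  y = 2: RHS = 95 is not a perfect cube.
  y = -2: RHS = -65 is not a perfect cube.
  y = 3: RHS = 285 is not a perfect cube.
  y = -3: RHS = -255 is not a perfect cube.
Continuing the search up to |y| = 50 finds no solutions either.
No (x, y) in the scanned range satisfies the equation.

No integer solutions with |y| ≤ 50.


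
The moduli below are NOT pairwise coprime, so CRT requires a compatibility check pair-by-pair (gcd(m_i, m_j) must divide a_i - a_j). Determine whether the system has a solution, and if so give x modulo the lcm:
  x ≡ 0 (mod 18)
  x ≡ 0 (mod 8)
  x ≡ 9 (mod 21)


Moduli 18, 8, 21 are not pairwise coprime, so CRT works modulo lcm(m_i) when all pairwise compatibility conditions hold.
Pairwise compatibility: gcd(m_i, m_j) must divide a_i - a_j for every pair.
Merge one congruence at a time:
  Start: x ≡ 0 (mod 18).
  Combine with x ≡ 0 (mod 8): gcd(18, 8) = 2; 0 - 0 = 0, which IS divisible by 2, so compatible.
    Write x = 0 + 18·t and substitute into x ≡ 0 (mod 8): 18·t ≡ 0 − 0 = 0 (mod 8).
    Divide the congruence (and modulus) by g = 2: 9·t ≡ 0 (mod 4).
    Reduce coefficients mod 4: 1·t ≡ 0 (mod 4).
    So t ≡ 0 (mod 4).
    Then x = 0 + 18·0 = 0, valid modulo lcm(18, 8) = 72: x ≡ 0 (mod 72).
  Combine with x ≡ 9 (mod 21): gcd(72, 21) = 3; 9 - 0 = 9, which IS divisible by 3, so compatible.
    Write x = 0 + 72·t and substitute into x ≡ 9 (mod 21): 72·t ≡ 9 − 0 = 9 (mod 21).
    Divide the congruence (and modulus) by g = 3: 24·t ≡ 3 (mod 7).
    Reduce coefficients mod 7: 3·t ≡ 3 (mod 7).
    The inverse of 3 mod 7 is 5 (since 3·5 = 15 = 2·7 + 1), so t ≡ 5·3 = 15 ≡ 1 (mod 7).
    Then x = 0 + 72·1 = 72, valid modulo lcm(72, 21) = 504: x ≡ 72 (mod 504).
Verify: 72 mod 18 = 0, 72 mod 8 = 0, 72 mod 21 = 9.

x ≡ 72 (mod 504).


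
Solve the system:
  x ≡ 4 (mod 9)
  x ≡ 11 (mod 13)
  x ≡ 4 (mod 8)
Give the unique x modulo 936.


Moduli 9, 13, 8 are pairwise coprime; by CRT there is a unique solution modulo M = 9 · 13 · 8 = 936.
Solve pairwise, accumulating the modulus:
  Start with x ≡ 4 (mod 9).
  Combine with x ≡ 11 (mod 13): since gcd(9, 13) = 1, we get a unique residue mod 117.
    Write x = 4 + 9·t and substitute into x ≡ 11 (mod 13): 9·t ≡ 11 − 4 = 7 (mod 13).
    The inverse of 9 mod 13 is 3 (since 9·3 = 27 = 2·13 + 1), so t ≡ 3·7 = 21 ≡ 8 (mod 13).
    Then x = 4 + 9·8 = 76, valid modulo lcm(9, 13) = 117: x ≡ 76 (mod 117).
  Combine with x ≡ 4 (mod 8): since gcd(117, 8) = 1, we get a unique residue mod 936.
    Write x = 76 + 117·t and substitute into x ≡ 4 (mod 8): 117·t ≡ 4 − 76 = -72 (mod 8).
    Reduce coefficients mod 8: 5·t ≡ 0 (mod 8).
    The inverse of 5 mod 8 is 5 (since 5·5 = 25 = 3·8 + 1), so t ≡ 5·0 = 0 ≡ 0 (mod 8).
    Then x = 76 + 117·0 = 76, valid modulo lcm(117, 8) = 936: x ≡ 76 (mod 936).
Verify: 76 mod 9 = 4 ✓, 76 mod 13 = 11 ✓, 76 mod 8 = 4 ✓.

x ≡ 76 (mod 936).


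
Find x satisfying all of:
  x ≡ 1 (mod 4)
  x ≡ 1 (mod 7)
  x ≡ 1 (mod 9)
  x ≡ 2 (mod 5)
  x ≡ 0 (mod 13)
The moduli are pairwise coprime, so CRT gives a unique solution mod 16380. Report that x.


Product of moduli M = 4 · 7 · 9 · 5 · 13 = 16380.
Merge one congruence at a time:
  Start: x ≡ 1 (mod 4).
  Combine with x ≡ 1 (mod 7); new modulus lcm = 28.
    Write x = 1 + 4·t and substitute into x ≡ 1 (mod 7): 4·t ≡ 1 − 1 = 0 (mod 7).
    The inverse of 4 mod 7 is 2 (since 4·2 = 8 = 1·7 + 1), so t ≡ 2·0 = 0 ≡ 0 (mod 7).
    Then x = 1 + 4·0 = 1, valid modulo lcm(4, 7) = 28: x ≡ 1 (mod 28).
  Combine with x ≡ 1 (mod 9); new modulus lcm = 252.
    Write x = 1 + 28·t and substitute into x ≡ 1 (mod 9): 28·t ≡ 1 − 1 = 0 (mod 9).
    Reduce coefficients mod 9: 1·t ≡ 0 (mod 9).
    So t ≡ 0 (mod 9).
    Then x = 1 + 28·0 = 1, valid modulo lcm(28, 9) = 252: x ≡ 1 (mod 252).
  Combine with x ≡ 2 (mod 5); new modulus lcm = 1260.
    Write x = 1 + 252·t and substitute into x ≡ 2 (mod 5): 252·t ≡ 2 − 1 = 1 (mod 5).
    Reduce coefficients mod 5: 2·t ≡ 1 (mod 5).
    The inverse of 2 mod 5 is 3 (since 2·3 = 6 = 1·5 + 1), so t ≡ 3·1 = 3 ≡ 3 (mod 5).
    Then x = 1 + 252·3 = 757, valid modulo lcm(252, 5) = 1260: x ≡ 757 (mod 1260).
  Combine with x ≡ 0 (mod 13); new modulus lcm = 16380.
    Write x = 757 + 1260·t and substitute into x ≡ 0 (mod 13): 1260·t ≡ 0 − 757 = -757 (mod 13).
    Reduce coefficients mod 13: 12·t ≡ 10 (mod 13).
    The inverse of 12 mod 13 is 12 (since 12·12 = 144 = 11·13 + 1), so t ≡ 12·10 = 120 ≡ 3 (mod 13).
    Then x = 757 + 1260·3 = 4537, valid modulo lcm(1260, 13) = 16380: x ≡ 4537 (mod 16380).
Verify against each original: 4537 mod 4 = 1, 4537 mod 7 = 1, 4537 mod 9 = 1, 4537 mod 5 = 2, 4537 mod 13 = 0.

x ≡ 4537 (mod 16380).


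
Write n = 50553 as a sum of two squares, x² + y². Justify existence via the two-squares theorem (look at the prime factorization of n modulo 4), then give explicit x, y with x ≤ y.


Step 1: Factor n = 50553 = 3^2 · 41 · 137.
Step 2: Check the mod-4 condition on each prime factor: 3 ≡ 3 (mod 4), exponent 2 (must be even); 41 ≡ 1 (mod 4), exponent 1; 137 ≡ 1 (mod 4), exponent 1.
All primes ≡ 3 (mod 4) appear to even exponent (or don't appear), so by the two-squares theorem n IS expressible as a sum of two squares.
Step 3: Build a representation. Group n = k² · m with k = 3 and m = 41 · 137 = 5617 (a product of primes ≡ 1 (mod 4)); a representation of m scales to one of n via (k·x)² + (k·y)² = k²(x² + y²). Each prime p ≡ 1 (mod 4) is itself a sum of two squares; find a² by testing p − a² for a perfect square:
  41: 41 − 1² = 40, 41 − 2² = 37, 41 − 3² = 32, 41 − 4² = 25 = 5² ⇒ 41 = 4² + 5².
  137: 137 − 1² = 136, 137 − 2² = 133, 137 − 3² = 128, 137 − 4² = 121 = 11² ⇒ 137 = 4² + 11².
  Combine using the Brahmagupta–Fibonacci identity (a² + b²)(c² + d²) = (ac − bd)² + (ad + bc)² = (ac + bd)² + (ad − bc)²:
  41 · 137 = 5617: from (4² + 5²)(4² + 11²), take (4·4 − 5·11, 4·11 + 5·4) = (16 − 55, 44 + 20) = (-39, 64); dropping signs (only squares matter) gives (39, 64); check 39² + 64² = 1521 + 4096 = 5617 ✓.
  Scale by k = 3: (3·39, 3·64) = (117, 192).
Step 4: Order so x ≤ y and verify: 117² + 192² = 13689 + 36864 = 50553 = n. ✓

n = 50553 = 117² + 192² (one valid representation with x ≤ y).


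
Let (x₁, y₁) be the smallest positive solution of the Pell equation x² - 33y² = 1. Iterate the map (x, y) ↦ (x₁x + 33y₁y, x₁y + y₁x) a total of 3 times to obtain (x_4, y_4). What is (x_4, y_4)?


Step 1: Find the fundamental solution (x₁, y₁) of x² - 33y² = 1.
  Expand √33 as a continued fraction. a₀ = ⌊√33⌋ = 5; iterate m_{k+1} = d_k·a_k − m_k, d_{k+1} = (33 − m_{k+1}²)/d_k, a_{k+1} = ⌊(a₀ + m_{k+1})/d_{k+1}⌋ (starting m₀ = 0, d₀ = 1), with convergents p_k = a_k·p_{k-1} + p_{k-2}, q_k = a_k·q_{k-1} + q_{k-2} (p₋₁ = 1, q₋₁ = 0):
  k = 0: a₀ = 5; p₀/q₀ = 5/1; p₀² − 33·q₀² = 25 − 33 = -8.
  k = 1: m = 5, d = 8, a = ⌊(5 + 5)/8⌋ = 1; p/q = (1·5 + 1)/(1·1 + 0) = 6/1; p² − 33·q² = 36 − 33 = 3.
  k = 2: m = 3, d = 3, a = ⌊(5 + 3)/3⌋ = 2; p/q = (2·6 + 5)/(2·1 + 1) = 17/3; p² − 33·q² = 289 − 297 = -8.
  k = 3: m = 3, d = 8, a = ⌊(5 + 3)/8⌋ = 1; p/q = (1·17 + 6)/(1·3 + 1) = 23/4; p² − 33·q² = 529 − 528 = 1.
  The first convergent with p² − 33·q² = 1 gives the fundamental solution (x₁, y₁) = (23, 4).
Step 2: Apply the recurrence (x_{n+1}, y_{n+1}) = (x₁x_n + 33y₁y_n, x₁y_n + y₁x_n) repeatedly.
  From (x_1, y_1) = (23, 4): x_2 = 23·23 + 33·4·4 = 1057; y_2 = 23·4 + 4·23 = 184.
  From (x_2, y_2) = (1057, 184): x_3 = 23·1057 + 33·4·184 = 48599; y_3 = 23·184 + 4·1057 = 8460.
  From (x_3, y_3) = (48599, 8460): x_4 = 23·48599 + 33·4·8460 = 2234497; y_4 = 23·8460 + 4·48599 = 388976.
Step 3: Verify x_4² - 33·y_4² = 4992976843009 - 4992976843008 = 1 (should be 1). ✓

(x_1, y_1) = (23, 4); (x_4, y_4) = (2234497, 388976).


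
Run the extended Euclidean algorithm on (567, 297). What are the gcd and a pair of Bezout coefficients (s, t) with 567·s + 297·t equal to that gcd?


Euclidean algorithm on (567, 297) — divide until remainder is 0:
  567 = 1 · 297 + 270
  297 = 1 · 270 + 27
  270 = 10 · 27 + 0
gcd(567, 297) = 27.
Track Bezout coefficients alongside the remainders: start with r₀ = 567 = a·1 + b·0 (s = 1, t = 0) and r₁ = 297 = a·0 + b·1 (s = 0, t = 1); each new remainder r_{k+1} = r_{k-1} − q_k·r_k inherits s_{k+1} = s_{k-1} − q_k·s_k, t_{k+1} = t_{k-1} − q_k·t_k, so r_k = a·s_k + b·t_k at every step:
  q = 1: r = 270, s = 1 − 1·0 = 1, t = 0 − 1·1 = -1  (check: 567·1 + 297·(-1) = 270)
  q = 1: r = 27, s = 0 − 1·1 = -1, t = 1 − 1·(-1) = 2  (check: 567·(-1) + 297·2 = 27)
The row with r = 27 (the gcd) gives the Bezout coefficients s = -1, t = 2.
Result: 567 · (-1) + 297 · (2) = 27.

gcd(567, 297) = 27; s = -1, t = 2 (check: 567·(-1) + 297·2 = 27).


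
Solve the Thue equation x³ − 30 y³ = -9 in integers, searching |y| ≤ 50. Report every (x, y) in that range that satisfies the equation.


The equation is x³ - 30y³ = -9. For fixed y, x³ = 30·y³ − 9, so a solution requires the RHS to be a perfect cube.
Strategy: iterate y from -50 to 50, compute RHS = 30·y³ − 9, and check whether it is a (positive or negative) perfect cube.
Check small values of y:
  y = 0: RHS = -9 is not a perfect cube.
  y = 1: RHS = 21 is not a perfect cube.
  y = -1: RHS = -39 is not a perfect cube.
  y = 2: RHS = 231 is not a perfect cube.
  y = -2: RHS = -249 is not a perfect cube.
  y = 3: RHS = 801 is not a perfect cube.
  y = -3: RHS = -819 is not a perfect cube.
Continuing the search up to |y| = 50 finds no solutions either.
No (x, y) in the scanned range satisfies the equation.

No integer solutions with |y| ≤ 50.


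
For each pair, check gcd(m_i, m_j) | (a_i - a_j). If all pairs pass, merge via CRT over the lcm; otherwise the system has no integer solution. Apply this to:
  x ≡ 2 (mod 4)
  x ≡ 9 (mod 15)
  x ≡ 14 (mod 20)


Moduli 4, 15, 20 are not pairwise coprime, so CRT works modulo lcm(m_i) when all pairwise compatibility conditions hold.
Pairwise compatibility: gcd(m_i, m_j) must divide a_i - a_j for every pair.
Merge one congruence at a time:
  Start: x ≡ 2 (mod 4).
  Combine with x ≡ 9 (mod 15): gcd(4, 15) = 1; 9 - 2 = 7, which IS divisible by 1, so compatible.
    Write x = 2 + 4·t and substitute into x ≡ 9 (mod 15): 4·t ≡ 9 − 2 = 7 (mod 15).
    The inverse of 4 mod 15 is 4 (since 4·4 = 16 = 1·15 + 1), so t ≡ 4·7 = 28 ≡ 13 (mod 15).
    Then x = 2 + 4·13 = 54, valid modulo lcm(4, 15) = 60: x ≡ 54 (mod 60).
  Combine with x ≡ 14 (mod 20): gcd(60, 20) = 20; 14 - 54 = -40, which IS divisible by 20, so compatible.
    Write x = 54 + 60·t and substitute into x ≡ 14 (mod 20): 60·t ≡ 14 − 54 = -40 (mod 20).
    Divide the congruence (and modulus) by g = 20: 3·t ≡ -2 (mod 1).
    Modulo 1 every t works; take t = 0.
    Then x = 54 + 60·0 = 54, valid modulo lcm(60, 20) = 60: x ≡ 54 (mod 60).
Verify: 54 mod 4 = 2, 54 mod 15 = 9, 54 mod 20 = 14.

x ≡ 54 (mod 60).


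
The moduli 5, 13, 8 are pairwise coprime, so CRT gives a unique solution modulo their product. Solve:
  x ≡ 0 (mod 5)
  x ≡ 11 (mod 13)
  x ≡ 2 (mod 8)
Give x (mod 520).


Moduli 5, 13, 8 are pairwise coprime; by CRT there is a unique solution modulo M = 5 · 13 · 8 = 520.
Solve pairwise, accumulating the modulus:
  Start with x ≡ 0 (mod 5).
  Combine with x ≡ 11 (mod 13): since gcd(5, 13) = 1, we get a unique residue mod 65.
    Write x = 0 + 5·t and substitute into x ≡ 11 (mod 13): 5·t ≡ 11 − 0 = 11 (mod 13).
    The inverse of 5 mod 13 is 8 (since 5·8 = 40 = 3·13 + 1), so t ≡ 8·11 = 88 ≡ 10 (mod 13).
    Then x = 0 + 5·10 = 50, valid modulo lcm(5, 13) = 65: x ≡ 50 (mod 65).
  Combine with x ≡ 2 (mod 8): since gcd(65, 8) = 1, we get a unique residue mod 520.
    Write x = 50 + 65·t and substitute into x ≡ 2 (mod 8): 65·t ≡ 2 − 50 = -48 (mod 8).
    Reduce coefficients mod 8: 1·t ≡ 0 (mod 8).
    So t ≡ 0 (mod 8).
    Then x = 50 + 65·0 = 50, valid modulo lcm(65, 8) = 520: x ≡ 50 (mod 520).
Verify: 50 mod 5 = 0 ✓, 50 mod 13 = 11 ✓, 50 mod 8 = 2 ✓.

x ≡ 50 (mod 520).


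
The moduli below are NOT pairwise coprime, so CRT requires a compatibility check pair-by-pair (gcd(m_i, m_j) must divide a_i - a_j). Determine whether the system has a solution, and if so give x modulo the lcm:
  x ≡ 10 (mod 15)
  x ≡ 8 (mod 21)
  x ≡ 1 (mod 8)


Moduli 15, 21, 8 are not pairwise coprime, so CRT works modulo lcm(m_i) when all pairwise compatibility conditions hold.
Pairwise compatibility: gcd(m_i, m_j) must divide a_i - a_j for every pair.
Merge one congruence at a time:
  Start: x ≡ 10 (mod 15).
  Combine with x ≡ 8 (mod 21): gcd(15, 21) = 3, and 8 - 10 = -2 is NOT divisible by 3.
    ⇒ system is inconsistent (no integer solution).

No solution (the system is inconsistent).


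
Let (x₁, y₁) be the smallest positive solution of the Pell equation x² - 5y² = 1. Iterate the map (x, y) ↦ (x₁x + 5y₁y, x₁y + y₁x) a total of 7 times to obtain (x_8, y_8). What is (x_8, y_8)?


Step 1: Find the fundamental solution (x₁, y₁) of x² - 5y² = 1.
  Expand √5 as a continued fraction. a₀ = ⌊√5⌋ = 2; iterate m_{k+1} = d_k·a_k − m_k, d_{k+1} = (5 − m_{k+1}²)/d_k, a_{k+1} = ⌊(a₀ + m_{k+1})/d_{k+1}⌋ (starting m₀ = 0, d₀ = 1), with convergents p_k = a_k·p_{k-1} + p_{k-2}, q_k = a_k·q_{k-1} + q_{k-2} (p₋₁ = 1, q₋₁ = 0):
  k = 0: a₀ = 2; p₀/q₀ = 2/1; p₀² − 5·q₀² = 4 − 5 = -1.
  k = 1: m = 2, d = 1, a = ⌊(2 + 2)/1⌋ = 4; p/q = (4·2 + 1)/(4·1 + 0) = 9/4; p² − 5·q² = 81 − 80 = 1.
  The first convergent with p² − 5·q² = 1 gives the fundamental solution (x₁, y₁) = (9, 4).
Step 2: Apply the recurrence (x_{n+1}, y_{n+1}) = (x₁x_n + 5y₁y_n, x₁y_n + y₁x_n) repeatedly.
  From (x_1, y_1) = (9, 4): x_2 = 9·9 + 5·4·4 = 161; y_2 = 9·4 + 4·9 = 72.
  From (x_2, y_2) = (161, 72): x_3 = 9·161 + 5·4·72 = 2889; y_3 = 9·72 + 4·161 = 1292.
  From (x_3, y_3) = (2889, 1292): x_4 = 9·2889 + 5·4·1292 = 51841; y_4 = 9·1292 + 4·2889 = 23184.
  From (x_4, y_4) = (51841, 23184): x_5 = 9·51841 + 5·4·23184 = 930249; y_5 = 9·23184 + 4·51841 = 416020.
  From (x_5, y_5) = (930249, 416020): x_6 = 9·930249 + 5·4·416020 = 16692641; y_6 = 9·416020 + 4·930249 = 7465176.
  From (x_6, y_6) = (16692641, 7465176): x_7 = 9·16692641 + 5·4·7465176 = 299537289; y_7 = 9·7465176 + 4·16692641 = 133957148.
  From (x_7, y_7) = (299537289, 133957148): x_8 = 9·299537289 + 5·4·133957148 = 5374978561; y_8 = 9·133957148 + 4·299537289 = 2403763488.
Step 3: Verify x_8² - 5·y_8² = 28890394531209630721 - 28890394531209630720 = 1 (should be 1). ✓

(x_1, y_1) = (9, 4); (x_8, y_8) = (5374978561, 2403763488).
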